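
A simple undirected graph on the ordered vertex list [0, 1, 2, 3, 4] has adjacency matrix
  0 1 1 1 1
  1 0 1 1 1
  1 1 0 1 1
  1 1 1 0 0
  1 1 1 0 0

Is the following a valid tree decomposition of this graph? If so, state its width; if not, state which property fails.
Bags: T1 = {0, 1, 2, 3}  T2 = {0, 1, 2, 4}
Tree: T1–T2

Every vertex of G appears in some bag (union = {0, 1, 2, 3, 4}); every edge is covered by a bag; and for each vertex v the set of bags containing v is connected in the bag tree. The decomposition is therefore valid. The largest bag has 4 vertices, so the width is 3.

Yes; width 3.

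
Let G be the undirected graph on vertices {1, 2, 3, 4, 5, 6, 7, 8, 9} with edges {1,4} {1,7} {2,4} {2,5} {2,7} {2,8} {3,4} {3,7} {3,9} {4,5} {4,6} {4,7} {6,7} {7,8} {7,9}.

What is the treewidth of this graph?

2

A width-2 tree decomposition is:
Bags: B1 = {3, 4, 7}  B2 = {2, 4, 7}  B3 = {4, 6, 7}  B4 = {2, 7, 8}  B5 = {2, 4, 5}  B6 = {1, 4, 7}  B7 = {3, 7, 9}
Tree: B1–B2, B1–B3, B2–B4, B2–B5, B2–B6, B1–B7
Every bag has size at most 3, so the width is 3 − 1 = 2 and tw(G) ≤ 2. On the other hand G contains the 3-clique {2, 4, 5}. A clique must lie in a single bag of any decomposition, so no decomposition can have width below 2. Combining the bounds, tw(G) = 2.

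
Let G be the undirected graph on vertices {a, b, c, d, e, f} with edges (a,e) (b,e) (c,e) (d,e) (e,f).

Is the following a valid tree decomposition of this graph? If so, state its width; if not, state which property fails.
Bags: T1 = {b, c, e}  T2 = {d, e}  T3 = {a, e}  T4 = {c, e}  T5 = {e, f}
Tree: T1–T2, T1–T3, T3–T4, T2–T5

No — bags containing vertex c are not connected in the tree.

A tree decomposition must satisfy three properties: every vertex lies in some bag; for every edge, both endpoints lie together in some bag; and for every vertex, the bags containing it form a connected subtree. Here bags containing vertex c are not connected in the tree, so the decomposition is invalid.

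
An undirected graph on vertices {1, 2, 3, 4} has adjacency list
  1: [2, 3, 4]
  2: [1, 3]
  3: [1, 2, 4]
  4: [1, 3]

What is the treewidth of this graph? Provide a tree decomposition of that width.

The largest bag has 3 vertices, giving width 2; this decomposition certifies tw(G) ≤ 2. Conversely, {1, 2, 3} is a clique of size 3, and the vertices of any clique must share a bag in every tree decomposition; so some bag has ≥ 3 vertices and tw(G) ≥ 2. Hence tw(G) = 2 exactly.

Treewidth 2.
One optimal decomposition is:
Bags: B1 = {1, 3, 4}  B2 = {1, 2, 3}
Tree: B1–B2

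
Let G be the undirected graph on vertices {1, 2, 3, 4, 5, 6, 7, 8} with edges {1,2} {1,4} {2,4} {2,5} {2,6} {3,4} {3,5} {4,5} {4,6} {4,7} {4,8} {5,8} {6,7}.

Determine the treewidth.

2

A width-2 tree decomposition is:
Bags: B1 = {2, 4, 6}  B2 = {2, 4, 5}  B3 = {4, 6, 7}  B4 = {1, 2, 4}  B5 = {3, 4, 5}  B6 = {4, 5, 8}
Tree: B1–B2, B1–B3, B1–B4, B2–B5, B2–B6
Each bag holds 3 vertices, so the decomposition has width 2, which upper-bounds the treewidth. Conversely, {4, 5, 8} is a clique of size 3, and the vertices of any clique must share a bag in every tree decomposition; so some bag has ≥ 3 vertices and tw(G) ≥ 2. Combining the bounds, tw(G) = 2.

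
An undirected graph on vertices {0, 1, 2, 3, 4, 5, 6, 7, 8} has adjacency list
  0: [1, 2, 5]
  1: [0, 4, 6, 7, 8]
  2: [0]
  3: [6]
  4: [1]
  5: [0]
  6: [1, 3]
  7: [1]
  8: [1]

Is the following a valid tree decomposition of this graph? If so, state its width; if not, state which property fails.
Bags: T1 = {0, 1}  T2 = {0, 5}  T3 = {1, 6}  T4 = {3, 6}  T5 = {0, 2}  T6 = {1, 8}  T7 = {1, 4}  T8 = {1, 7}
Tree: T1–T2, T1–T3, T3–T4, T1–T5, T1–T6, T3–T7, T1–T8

Vertex coverage: the bags together contain {0, 1, 2, 3, 4, 5, 6, 7, 8}, the full vertex set. Edge coverage: each edge of G has both endpoints in at least one bag. Running intersection: for every vertex, the bags containing it form a connected subtree. All three properties hold, so this is a valid tree decomposition of width max|bag| − 1 = 1, and hence tw(G) ≤ 1.

Yes; width 1.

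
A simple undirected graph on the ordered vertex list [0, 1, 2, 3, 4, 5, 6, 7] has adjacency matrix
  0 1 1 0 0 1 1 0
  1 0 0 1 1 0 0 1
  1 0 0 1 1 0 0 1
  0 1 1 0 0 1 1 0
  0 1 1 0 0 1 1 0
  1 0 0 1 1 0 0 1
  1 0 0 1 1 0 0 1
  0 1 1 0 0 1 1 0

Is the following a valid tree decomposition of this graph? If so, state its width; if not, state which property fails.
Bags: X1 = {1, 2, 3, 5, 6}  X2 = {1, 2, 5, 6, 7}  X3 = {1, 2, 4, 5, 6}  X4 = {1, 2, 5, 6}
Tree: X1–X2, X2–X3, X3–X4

A tree decomposition must satisfy three properties: every vertex lies in some bag; for every edge, both endpoints lie together in some bag; and for every vertex, the bags containing it form a connected subtree. Here vertex 0 appears in no bag, so the decomposition is invalid.

No — vertex 0 appears in no bag.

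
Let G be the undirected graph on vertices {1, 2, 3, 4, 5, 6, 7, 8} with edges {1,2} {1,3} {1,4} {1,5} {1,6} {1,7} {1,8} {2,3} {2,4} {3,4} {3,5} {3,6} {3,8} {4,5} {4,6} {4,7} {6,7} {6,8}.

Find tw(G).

A width-3 tree decomposition is:
Bags: B1 = {1, 3, 4, 6}  B2 = {1, 4, 6, 7}  B3 = {1, 2, 3, 4}  B4 = {1, 3, 6, 8}  B5 = {1, 3, 4, 5}
Tree: B1–B2, B1–B3, B1–B4, B1–B5
Every bag has size at most 4, so the width is 4 − 1 = 3 and tw(G) ≤ 3. Conversely, {1, 3, 6, 8} is a clique of size 4, and the vertices of any clique must share a bag in every tree decomposition; so some bag has ≥ 4 vertices and tw(G) ≥ 3. The upper and lower bounds meet at 3, so that is the treewidth.

3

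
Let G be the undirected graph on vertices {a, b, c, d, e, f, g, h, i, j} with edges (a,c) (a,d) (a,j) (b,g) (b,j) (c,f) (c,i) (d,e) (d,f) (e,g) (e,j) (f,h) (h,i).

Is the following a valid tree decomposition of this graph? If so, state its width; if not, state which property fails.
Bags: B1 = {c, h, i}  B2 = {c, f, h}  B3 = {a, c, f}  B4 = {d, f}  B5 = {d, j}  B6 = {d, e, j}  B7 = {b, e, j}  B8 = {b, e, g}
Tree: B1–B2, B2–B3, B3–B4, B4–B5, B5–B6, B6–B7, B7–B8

No — edge (a,d) lies in no bag.

A tree decomposition must satisfy three properties: every vertex lies in some bag; for every edge, both endpoints lie together in some bag; and for every vertex, the bags containing it form a connected subtree. Here edge (a,d) lies in no bag, so the decomposition is invalid.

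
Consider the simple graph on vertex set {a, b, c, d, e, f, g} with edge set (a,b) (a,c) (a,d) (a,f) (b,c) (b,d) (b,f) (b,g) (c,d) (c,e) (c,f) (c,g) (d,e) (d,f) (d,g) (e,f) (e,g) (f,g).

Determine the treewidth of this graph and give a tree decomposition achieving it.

Each bag holds 5 vertices, so the decomposition has width 4, which upper-bounds the treewidth. On the other hand G contains the 5-clique {c, d, e, f, g}. A clique must lie in a single bag of any decomposition, so no decomposition can have width below 4. Therefore the treewidth is 4.

Treewidth 4.
One such decomposition:
Bags: B1 = {c, d, e, f, g}  B2 = {b, c, d, f, g}  B3 = {a, b, c, d, f}
Tree: B1–B2, B2–B3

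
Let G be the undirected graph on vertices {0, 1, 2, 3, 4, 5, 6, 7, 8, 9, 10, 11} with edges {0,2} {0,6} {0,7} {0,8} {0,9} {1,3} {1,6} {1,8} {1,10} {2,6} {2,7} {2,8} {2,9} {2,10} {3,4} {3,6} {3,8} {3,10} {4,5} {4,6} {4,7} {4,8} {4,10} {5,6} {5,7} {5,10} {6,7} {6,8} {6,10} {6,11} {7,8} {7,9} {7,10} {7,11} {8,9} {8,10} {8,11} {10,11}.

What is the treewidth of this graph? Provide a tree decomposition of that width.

Treewidth 4.
One optimal decomposition is:
Bags: B1 = {0, 2, 6, 7, 8}  B2 = {0, 2, 7, 8, 9}  B3 = {2, 6, 7, 8, 10}  B4 = {4, 6, 7, 8, 10}  B5 = {3, 4, 6, 8, 10}  B6 = {4, 5, 6, 7, 10}  B7 = {6, 7, 8, 10, 11}  B8 = {1, 3, 6, 8, 10}
Tree: B1–B2, B1–B3, B3–B4, B4–B5, B4–B6, B4–B7, B5–B8

The largest bag has 5 vertices, giving width 4; this decomposition certifies tw(G) ≤ 4. For the lower bound, the 5 vertices {0, 2, 7, 8, 9} are pairwise adjacent, and any tree decomposition puts a clique entirely inside one bag — forcing width ≥ 4. Hence tw(G) = 4 exactly.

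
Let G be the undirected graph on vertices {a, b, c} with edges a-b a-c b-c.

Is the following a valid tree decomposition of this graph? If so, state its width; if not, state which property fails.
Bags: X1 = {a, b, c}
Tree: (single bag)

Yes; width 2.

Vertex coverage: the bags together contain {a, b, c}, the full vertex set. Edge coverage: each edge of G has both endpoints in at least one bag. Running intersection: for every vertex, the bags containing it form a connected subtree. All three properties hold, so this is a valid tree decomposition of width max|bag| − 1 = 2, and hence tw(G) ≤ 2.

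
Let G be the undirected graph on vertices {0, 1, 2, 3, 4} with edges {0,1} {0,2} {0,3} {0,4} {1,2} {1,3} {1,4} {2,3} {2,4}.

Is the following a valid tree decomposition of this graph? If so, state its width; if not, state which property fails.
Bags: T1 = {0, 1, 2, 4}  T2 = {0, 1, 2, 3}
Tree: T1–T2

Yes; width 3.

Every vertex of G appears in some bag (union = {0, 1, 2, 3, 4}); every edge is covered by a bag; and for each vertex v the set of bags containing v is connected in the bag tree. The decomposition is therefore valid. The largest bag has 4 vertices, so the width is 3.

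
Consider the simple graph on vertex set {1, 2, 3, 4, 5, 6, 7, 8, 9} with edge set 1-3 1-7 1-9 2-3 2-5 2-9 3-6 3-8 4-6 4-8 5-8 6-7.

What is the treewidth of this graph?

A width-3 tree decomposition is:
Bags: B1 = {2, 5, 8, 9}  B2 = {2, 3, 8, 9}  B3 = {1, 3, 8, 9}  B4 = {1, 3, 4, 8}  B5 = {1, 3, 4, 6}  B6 = {1, 4, 6, 7}
Tree: B1–B2, B2–B3, B3–B4, B4–B5, B5–B6
The largest bag has 4 vertices, giving width 3; this decomposition certifies tw(G) ≤ 3. For the lower bound: the 4 vertex sets {2,5,9}, {8}, {3}, {1,4,6,7} are disjoint, each induces a connected subgraph, and every pair is joined by at least one edge of G. Contracting each set to a single vertex therefore yields K_{4} as a minor, and since treewidth is minor-monotone, tw(G) ≥ tw(K_{4}) = 3. Therefore the treewidth is 3.

3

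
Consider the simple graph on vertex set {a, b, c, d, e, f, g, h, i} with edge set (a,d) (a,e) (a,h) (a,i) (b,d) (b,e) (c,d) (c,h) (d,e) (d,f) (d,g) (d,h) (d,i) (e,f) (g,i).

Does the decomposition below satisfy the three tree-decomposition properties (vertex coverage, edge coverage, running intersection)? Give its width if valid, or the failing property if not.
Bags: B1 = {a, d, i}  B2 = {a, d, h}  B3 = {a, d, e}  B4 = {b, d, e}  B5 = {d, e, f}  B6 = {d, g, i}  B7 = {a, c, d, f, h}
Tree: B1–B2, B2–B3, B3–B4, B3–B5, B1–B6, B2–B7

A tree decomposition must satisfy three properties: every vertex lies in some bag; for every edge, both endpoints lie together in some bag; and for every vertex, the bags containing it form a connected subtree. Here bags containing vertex f are not connected in the tree, so the decomposition is invalid.

No — bags containing vertex f are not connected in the tree.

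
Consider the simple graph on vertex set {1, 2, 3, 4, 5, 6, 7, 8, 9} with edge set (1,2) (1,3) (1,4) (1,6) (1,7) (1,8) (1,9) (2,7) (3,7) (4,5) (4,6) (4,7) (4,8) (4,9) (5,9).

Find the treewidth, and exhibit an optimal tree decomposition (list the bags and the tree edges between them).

Every bag has size at most 3, so the width is 3 − 1 = 2 and tw(G) ≤ 2. For the lower bound, the 3 vertices {1, 2, 7} are pairwise adjacent, and any tree decomposition puts a clique entirely inside one bag — forcing width ≥ 2. The upper and lower bounds meet at 2, so that is the treewidth.

Treewidth 2.
Bags: B1 = {1, 4, 7}  B2 = {1, 4, 9}  B3 = {1, 3, 7}  B4 = {4, 5, 9}  B5 = {1, 4, 8}  B6 = {1, 2, 7}  B7 = {1, 4, 6}
Tree: B1–B2, B1–B3, B2–B4, B1–B5, B3–B6, B5–B7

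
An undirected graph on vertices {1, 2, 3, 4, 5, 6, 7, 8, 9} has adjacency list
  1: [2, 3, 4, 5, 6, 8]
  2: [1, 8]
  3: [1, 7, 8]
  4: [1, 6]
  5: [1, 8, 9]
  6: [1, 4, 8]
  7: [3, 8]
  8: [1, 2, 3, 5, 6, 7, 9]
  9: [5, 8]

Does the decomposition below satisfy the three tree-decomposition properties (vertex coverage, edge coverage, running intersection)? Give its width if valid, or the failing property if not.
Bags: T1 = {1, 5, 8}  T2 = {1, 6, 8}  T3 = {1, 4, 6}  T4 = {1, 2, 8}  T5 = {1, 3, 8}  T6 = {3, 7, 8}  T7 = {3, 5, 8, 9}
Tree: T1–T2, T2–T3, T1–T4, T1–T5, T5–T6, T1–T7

No — bags containing vertex 3 are not connected in the tree.

A tree decomposition must satisfy three properties: every vertex lies in some bag; for every edge, both endpoints lie together in some bag; and for every vertex, the bags containing it form a connected subtree. Here bags containing vertex 3 are not connected in the tree, so the decomposition is invalid.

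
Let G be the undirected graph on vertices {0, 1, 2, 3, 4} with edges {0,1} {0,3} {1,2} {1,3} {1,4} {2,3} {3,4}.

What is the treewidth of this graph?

A width-2 tree decomposition is:
Bags: B1 = {1, 2, 3}  B2 = {1, 3, 4}  B3 = {0, 1, 3}
Tree: B1–B2, B1–B3
Every bag has size at most 3, so the width is 3 − 1 = 2 and tw(G) ≤ 2. On the other hand G contains the 3-clique {0, 1, 3}. A clique must lie in a single bag of any decomposition, so no decomposition can have width below 2. Hence tw(G) = 2 exactly.

2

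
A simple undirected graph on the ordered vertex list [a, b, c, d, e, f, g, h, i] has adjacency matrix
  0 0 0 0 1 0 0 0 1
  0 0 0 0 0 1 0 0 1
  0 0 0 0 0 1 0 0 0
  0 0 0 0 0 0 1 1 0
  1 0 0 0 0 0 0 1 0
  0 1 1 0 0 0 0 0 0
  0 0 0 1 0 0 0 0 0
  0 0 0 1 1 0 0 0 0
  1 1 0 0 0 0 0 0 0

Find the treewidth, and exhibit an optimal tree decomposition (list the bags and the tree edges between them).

Every bag has size at most 2, so the width is 2 − 1 = 1 and tw(G) ≤ 1. Since G has at least one edge (e.g. c–f), it is not an edgeless graph, so tw(G) ≥ 1. Hence tw(G) = 1 exactly.

Treewidth 1.
One such decomposition:
Bags: B1 = {c, f}  B2 = {b, f}  B3 = {b, i}  B4 = {a, i}  B5 = {a, e}  B6 = {e, h}  B7 = {d, h}  B8 = {d, g}
Tree: B1–B2, B2–B3, B3–B4, B4–B5, B5–B6, B6–B7, B7–B8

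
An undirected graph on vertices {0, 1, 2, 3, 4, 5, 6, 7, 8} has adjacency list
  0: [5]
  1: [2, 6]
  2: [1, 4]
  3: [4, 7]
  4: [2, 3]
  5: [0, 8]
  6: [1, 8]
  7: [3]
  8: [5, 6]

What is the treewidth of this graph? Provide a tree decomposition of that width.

Every bag has size at most 2, so the width is 2 − 1 = 1 and tw(G) ≤ 1. G has an edge, so its treewidth is at least 1. Hence tw(G) = 1 exactly.

Treewidth 1.
One such decomposition:
Bags: B1 = {3, 7}  B2 = {3, 4}  B3 = {2, 4}  B4 = {1, 2}  B5 = {1, 6}  B6 = {6, 8}  B7 = {5, 8}  B8 = {0, 5}
Tree: B1–B2, B2–B3, B3–B4, B4–B5, B5–B6, B6–B7, B7–B8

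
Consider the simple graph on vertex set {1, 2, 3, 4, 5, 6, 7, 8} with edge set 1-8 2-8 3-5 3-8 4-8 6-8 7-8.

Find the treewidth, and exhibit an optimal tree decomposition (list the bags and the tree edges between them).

Each bag holds 2 vertices, so the decomposition has width 1, which upper-bounds the treewidth. Any graph with an edge has treewidth ≥ 1, and G has the edge 4–8. Therefore the treewidth is 1.

Treewidth 1.
Bags: B1 = {4, 8}  B2 = {6, 8}  B3 = {3, 8}  B4 = {7, 8}  B5 = {1, 8}  B6 = {3, 5}  B7 = {2, 8}
Tree: B1–B2, B2–B3, B3–B4, B1–B5, B3–B6, B1–B7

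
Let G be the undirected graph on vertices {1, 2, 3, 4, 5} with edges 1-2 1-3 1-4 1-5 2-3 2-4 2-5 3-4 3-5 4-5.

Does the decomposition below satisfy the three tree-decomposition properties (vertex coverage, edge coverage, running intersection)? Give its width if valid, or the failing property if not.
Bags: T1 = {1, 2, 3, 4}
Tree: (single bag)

A tree decomposition must satisfy three properties: every vertex lies in some bag; for every edge, both endpoints lie together in some bag; and for every vertex, the bags containing it form a connected subtree. Here vertex 5 appears in no bag, so the decomposition is invalid.

No — vertex 5 appears in no bag.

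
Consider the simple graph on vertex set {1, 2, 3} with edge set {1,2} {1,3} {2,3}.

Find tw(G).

2

A width-2 tree decomposition is:
Bags: B1 = {1, 2, 3}
Tree: (single bag)
With just one bag of size 3, the width is 3 − 1 = 2, so tw(G) ≤ 2. On the other hand G contains the 3-clique {1, 2, 3}. A clique must lie in a single bag of any decomposition, so no decomposition can have width below 2. Combining the bounds, tw(G) = 2.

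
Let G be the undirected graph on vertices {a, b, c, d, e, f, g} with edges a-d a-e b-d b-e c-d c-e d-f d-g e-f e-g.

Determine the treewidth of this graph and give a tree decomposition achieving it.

Treewidth 2.
One optimal decomposition is:
Bags: B1 = {b, d, e}  B2 = {d, e, f}  B3 = {c, d, e}  B4 = {a, d, e}  B5 = {d, e, g}
Tree: B1–B2, B2–B3, B3–B4, B4–B5

The largest bag has 3 vertices, giving width 2; this decomposition certifies tw(G) ≤ 2. Since e–b–d–f–e is a cycle in G, G is not acyclic. Forests are exactly the graphs of treewidth ≤ 1, so tw(G) ≥ 2. Hence tw(G) = 2 exactly.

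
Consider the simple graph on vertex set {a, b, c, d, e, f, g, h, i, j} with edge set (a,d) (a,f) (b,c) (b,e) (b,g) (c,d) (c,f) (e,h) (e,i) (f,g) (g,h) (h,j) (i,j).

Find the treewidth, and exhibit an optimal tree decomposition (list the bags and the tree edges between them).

Treewidth 2.
One such decomposition:
Bags: B1 = {a, c, d}  B2 = {a, c, f}  B3 = {b, c, f}  B4 = {b, f, g}  B5 = {b, e, g}  B6 = {e, g, h}  B7 = {e, h, i}  B8 = {h, i, j}
Tree: B1–B2, B2–B3, B3–B4, B4–B5, B5–B6, B6–B7, B7–B8

Every bag has size at most 3, so the width is 3 − 1 = 2 and tw(G) ≤ 2. For the lower bound, G contains the cycle d–a–f–c–d, so G is not a forest; only forests have treewidth ≤ 1, hence tw(G) ≥ 2. Therefore the treewidth is 2.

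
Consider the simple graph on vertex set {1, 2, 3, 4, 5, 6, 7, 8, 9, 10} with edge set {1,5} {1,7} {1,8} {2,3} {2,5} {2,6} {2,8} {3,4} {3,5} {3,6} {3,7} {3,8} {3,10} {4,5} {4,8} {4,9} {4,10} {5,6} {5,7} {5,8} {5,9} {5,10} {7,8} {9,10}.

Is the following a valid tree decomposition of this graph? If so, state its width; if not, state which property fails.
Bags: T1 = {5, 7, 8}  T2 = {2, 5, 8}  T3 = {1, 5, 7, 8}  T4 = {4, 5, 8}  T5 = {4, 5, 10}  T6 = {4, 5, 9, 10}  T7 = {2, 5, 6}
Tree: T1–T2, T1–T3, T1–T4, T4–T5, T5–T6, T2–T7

No — vertex 3 appears in no bag.

A tree decomposition must satisfy three properties: every vertex lies in some bag; for every edge, both endpoints lie together in some bag; and for every vertex, the bags containing it form a connected subtree. Here vertex 3 appears in no bag, so the decomposition is invalid.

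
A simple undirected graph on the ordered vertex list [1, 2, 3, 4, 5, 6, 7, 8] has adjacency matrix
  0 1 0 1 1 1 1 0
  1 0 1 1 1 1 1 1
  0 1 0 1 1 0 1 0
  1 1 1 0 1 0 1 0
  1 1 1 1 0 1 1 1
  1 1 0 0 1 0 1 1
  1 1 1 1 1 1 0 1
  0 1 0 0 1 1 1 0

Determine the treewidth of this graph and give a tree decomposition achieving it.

Each bag holds 5 vertices, so the decomposition has width 4, which upper-bounds the treewidth. Conversely, {2, 5, 6, 7, 8} is a clique of size 5, and the vertices of any clique must share a bag in every tree decomposition; so some bag has ≥ 5 vertices and tw(G) ≥ 4. The upper and lower bounds meet at 4, so that is the treewidth.

Treewidth 4.
One optimal decomposition is:
Bags: B1 = {1, 2, 5, 6, 7}  B2 = {1, 2, 4, 5, 7}  B3 = {2, 5, 6, 7, 8}  B4 = {2, 3, 4, 5, 7}
Tree: B1–B2, B1–B3, B2–B4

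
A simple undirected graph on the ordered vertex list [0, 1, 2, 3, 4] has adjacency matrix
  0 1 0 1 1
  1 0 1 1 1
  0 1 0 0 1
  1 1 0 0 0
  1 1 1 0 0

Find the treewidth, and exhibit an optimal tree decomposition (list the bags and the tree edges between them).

Treewidth 2.
One optimal decomposition is:
Bags: B1 = {0, 1, 4}  B2 = {1, 2, 4}  B3 = {0, 1, 3}
Tree: B1–B2, B1–B3

Each bag holds 3 vertices, so the decomposition has width 2, which upper-bounds the treewidth. Conversely, {0, 1, 3} is a clique of size 3, and the vertices of any clique must share a bag in every tree decomposition; so some bag has ≥ 3 vertices and tw(G) ≥ 2. Hence tw(G) = 2 exactly.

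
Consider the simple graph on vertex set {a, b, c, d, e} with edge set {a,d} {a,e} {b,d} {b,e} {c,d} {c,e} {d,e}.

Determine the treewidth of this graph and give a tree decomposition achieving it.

The largest bag has 3 vertices, giving width 2; this decomposition certifies tw(G) ≤ 2. For the lower bound, the 3 vertices {c, d, e} are pairwise adjacent, and any tree decomposition puts a clique entirely inside one bag — forcing width ≥ 2. Therefore the treewidth is 2.

Treewidth 2.
Bags: B1 = {c, d, e}  B2 = {a, d, e}  B3 = {b, d, e}
Tree: B1–B2, B2–B3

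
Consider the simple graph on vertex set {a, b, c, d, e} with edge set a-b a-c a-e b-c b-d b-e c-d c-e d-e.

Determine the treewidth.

3

A width-3 tree decomposition is:
Bags: B1 = {b, c, d, e}  B2 = {a, b, c, e}
Tree: B1–B2
The largest bag has 4 vertices, giving width 3; this decomposition certifies tw(G) ≤ 3. For the lower bound, the 4 vertices {b, c, d, e} are pairwise adjacent, and any tree decomposition puts a clique entirely inside one bag — forcing width ≥ 3. Hence tw(G) = 3 exactly.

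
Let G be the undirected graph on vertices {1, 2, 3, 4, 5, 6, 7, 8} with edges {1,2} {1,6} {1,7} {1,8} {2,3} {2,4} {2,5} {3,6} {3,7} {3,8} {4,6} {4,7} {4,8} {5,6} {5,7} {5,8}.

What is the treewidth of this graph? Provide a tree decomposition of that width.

Every bag has size at most 5, so the width is 5 − 1 = 4 and tw(G) ≤ 4. For the lower bound: the 5 vertex sets {1,8}, {3,6}, {2,4}, {7}, {5} are disjoint, each induces a connected subgraph, and every pair is joined by at least one edge of G. Contracting each set to a single vertex therefore yields K_{5} as a minor, and since treewidth is minor-monotone, tw(G) ≥ tw(K_{5}) = 4. Therefore the treewidth is 4.

Treewidth 4.
One optimal decomposition is:
Bags: B1 = {1, 2, 6, 7, 8}  B2 = {2, 3, 6, 7, 8}  B3 = {2, 4, 6, 7, 8}  B4 = {2, 5, 6, 7, 8}
Tree: B1–B2, B2–B3, B3–B4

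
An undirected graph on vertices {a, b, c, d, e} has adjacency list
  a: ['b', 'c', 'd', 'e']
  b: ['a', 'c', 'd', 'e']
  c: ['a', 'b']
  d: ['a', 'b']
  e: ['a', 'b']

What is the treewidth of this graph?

2

A width-2 tree decomposition is:
Bags: B1 = {a, b, c}  B2 = {a, b, d}  B3 = {a, b, e}
Tree: B1–B2, B1–B3
Every bag has size at most 3, so the width is 3 − 1 = 2 and tw(G) ≤ 2. For the lower bound, the 3 vertices {a, b, d} are pairwise adjacent, and any tree decomposition puts a clique entirely inside one bag — forcing width ≥ 2. The upper and lower bounds meet at 2, so that is the treewidth.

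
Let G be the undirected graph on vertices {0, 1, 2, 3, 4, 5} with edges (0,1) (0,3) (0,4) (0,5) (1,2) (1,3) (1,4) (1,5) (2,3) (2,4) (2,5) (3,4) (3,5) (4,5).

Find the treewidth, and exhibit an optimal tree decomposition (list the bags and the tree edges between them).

Each bag holds 5 vertices, so the decomposition has width 4, which upper-bounds the treewidth. Conversely, {0, 1, 3, 4, 5} is a clique of size 5, and the vertices of any clique must share a bag in every tree decomposition; so some bag has ≥ 5 vertices and tw(G) ≥ 4. The upper and lower bounds meet at 4, so that is the treewidth.

Treewidth 4.
One optimal decomposition is:
Bags: B1 = {0, 1, 3, 4, 5}  B2 = {1, 2, 3, 4, 5}
Tree: B1–B2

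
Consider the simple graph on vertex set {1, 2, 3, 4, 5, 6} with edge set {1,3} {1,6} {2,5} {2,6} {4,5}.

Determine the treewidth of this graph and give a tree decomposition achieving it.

Treewidth 1.
One optimal decomposition is:
Bags: B1 = {1, 3}  B2 = {1, 6}  B3 = {2, 6}  B4 = {2, 5}  B5 = {4, 5}
Tree: B1–B2, B2–B3, B3–B4, B4–B5

The largest bag has 2 vertices, giving width 1; this decomposition certifies tw(G) ≤ 1. Since G has at least one edge (e.g. 3–1), it is not an edgeless graph, so tw(G) ≥ 1. Combining the bounds, tw(G) = 1.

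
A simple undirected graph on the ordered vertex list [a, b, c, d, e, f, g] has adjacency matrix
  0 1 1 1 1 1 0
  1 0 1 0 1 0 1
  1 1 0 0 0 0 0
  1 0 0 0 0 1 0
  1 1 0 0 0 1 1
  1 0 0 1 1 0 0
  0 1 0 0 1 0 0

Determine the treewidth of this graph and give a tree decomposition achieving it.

Treewidth 2.
Bags: B1 = {a, e, f}  B2 = {a, d, f}  B3 = {a, b, e}  B4 = {b, e, g}  B5 = {a, b, c}
Tree: B1–B2, B1–B3, B3–B4, B3–B5

The largest bag has 3 vertices, giving width 2; this decomposition certifies tw(G) ≤ 2. On the other hand G contains the 3-clique {b, e, g}. A clique must lie in a single bag of any decomposition, so no decomposition can have width below 2. Therefore the treewidth is 2.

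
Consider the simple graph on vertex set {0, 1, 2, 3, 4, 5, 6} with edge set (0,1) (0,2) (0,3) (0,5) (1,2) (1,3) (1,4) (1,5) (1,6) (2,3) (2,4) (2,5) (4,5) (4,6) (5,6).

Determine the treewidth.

A width-3 tree decomposition is:
Bags: B1 = {0, 1, 2, 3}  B2 = {0, 1, 2, 5}  B3 = {1, 2, 4, 5}  B4 = {1, 4, 5, 6}
Tree: B1–B2, B2–B3, B3–B4
Every bag has size at most 4, so the width is 4 − 1 = 3 and tw(G) ≤ 3. On the other hand G contains the 4-clique {0, 1, 2, 3}. A clique must lie in a single bag of any decomposition, so no decomposition can have width below 3. Therefore the treewidth is 3.

3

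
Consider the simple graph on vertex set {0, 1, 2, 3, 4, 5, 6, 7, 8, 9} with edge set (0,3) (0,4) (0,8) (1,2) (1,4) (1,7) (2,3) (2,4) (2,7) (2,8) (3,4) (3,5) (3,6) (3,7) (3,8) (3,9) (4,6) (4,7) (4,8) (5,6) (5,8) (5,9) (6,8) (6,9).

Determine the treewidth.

A width-3 tree decomposition is:
Bags: B1 = {2, 3, 4, 7}  B2 = {2, 3, 4, 8}  B3 = {3, 4, 6, 8}  B4 = {3, 5, 6, 8}  B5 = {1, 2, 4, 7}  B6 = {0, 3, 4, 8}  B7 = {3, 5, 6, 9}
Tree: B1–B2, B2–B3, B3–B4, B1–B5, B2–B6, B4–B7
Every bag has size at most 4, so the width is 4 − 1 = 3 and tw(G) ≤ 3. On the other hand G contains the 4-clique {1, 2, 4, 7}. A clique must lie in a single bag of any decomposition, so no decomposition can have width below 3. Therefore the treewidth is 3.

3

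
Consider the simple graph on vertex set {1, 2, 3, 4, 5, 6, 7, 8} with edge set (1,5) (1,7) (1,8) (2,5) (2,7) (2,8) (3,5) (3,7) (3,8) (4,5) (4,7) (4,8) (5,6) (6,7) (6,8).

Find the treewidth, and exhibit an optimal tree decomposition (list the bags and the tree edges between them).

Each bag holds 4 vertices, so the decomposition has width 3, which upper-bounds the treewidth. For the lower bound: the 4 vertex sets {3,5}, {1,7}, {8}, {6} are disjoint, each induces a connected subgraph, and every pair is joined by at least one edge of G. Contracting each set to a single vertex therefore yields K_{4} as a minor, and since treewidth is minor-monotone, tw(G) ≥ tw(K_{4}) = 3. Hence tw(G) = 3 exactly.

Treewidth 3.
One such decomposition:
Bags: B1 = {3, 5, 7, 8}  B2 = {1, 5, 7, 8}  B3 = {5, 6, 7, 8}  B4 = {4, 5, 7, 8}  B5 = {2, 5, 7, 8}
Tree: B1–B2, B2–B3, B3–B4, B4–B5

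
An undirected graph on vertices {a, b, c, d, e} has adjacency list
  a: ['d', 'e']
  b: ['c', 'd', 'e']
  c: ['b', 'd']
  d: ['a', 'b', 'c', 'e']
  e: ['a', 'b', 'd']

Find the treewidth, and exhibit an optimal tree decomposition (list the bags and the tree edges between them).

Treewidth 2.
Bags: B1 = {b, c, d}  B2 = {b, d, e}  B3 = {a, d, e}
Tree: B1–B2, B2–B3

Every bag has size at most 3, so the width is 3 − 1 = 2 and tw(G) ≤ 2. On the other hand G contains the 3-clique {a, d, e}. A clique must lie in a single bag of any decomposition, so no decomposition can have width below 2. Combining the bounds, tw(G) = 2.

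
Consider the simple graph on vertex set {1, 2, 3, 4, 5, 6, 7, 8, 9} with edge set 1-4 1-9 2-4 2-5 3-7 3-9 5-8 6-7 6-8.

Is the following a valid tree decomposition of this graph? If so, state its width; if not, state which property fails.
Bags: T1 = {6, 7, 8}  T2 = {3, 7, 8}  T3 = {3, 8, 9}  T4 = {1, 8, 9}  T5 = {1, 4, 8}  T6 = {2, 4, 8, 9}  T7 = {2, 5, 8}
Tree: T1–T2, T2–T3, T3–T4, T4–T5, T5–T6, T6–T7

No — bags containing vertex 9 are not connected in the tree.

A tree decomposition must satisfy three properties: every vertex lies in some bag; for every edge, both endpoints lie together in some bag; and for every vertex, the bags containing it form a connected subtree. Here bags containing vertex 9 are not connected in the tree, so the decomposition is invalid.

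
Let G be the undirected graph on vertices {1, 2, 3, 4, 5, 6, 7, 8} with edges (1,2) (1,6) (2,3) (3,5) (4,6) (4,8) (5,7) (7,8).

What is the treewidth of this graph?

2

A width-2 tree decomposition is:
Bags: B1 = {2, 3, 5}  B2 = {2, 5, 7}  B3 = {2, 7, 8}  B4 = {2, 4, 8}  B5 = {2, 4, 6}  B6 = {1, 2, 6}
Tree: B1–B2, B2–B3, B3–B4, B4–B5, B5–B6
Every bag has size at most 3, so the width is 3 − 1 = 2 and tw(G) ≤ 2. Since 2–3–5–7–8–4–6–1–2 is a cycle in G, G is not acyclic. Forests are exactly the graphs of treewidth ≤ 1, so tw(G) ≥ 2. Therefore the treewidth is 2.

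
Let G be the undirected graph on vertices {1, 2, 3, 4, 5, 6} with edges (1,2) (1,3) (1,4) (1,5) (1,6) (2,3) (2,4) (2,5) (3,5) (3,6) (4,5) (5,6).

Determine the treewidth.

A width-3 tree decomposition is:
Bags: B1 = {1, 2, 4, 5}  B2 = {1, 2, 3, 5}  B3 = {1, 3, 5, 6}
Tree: B1–B2, B2–B3
The largest bag has 4 vertices, giving width 3; this decomposition certifies tw(G) ≤ 3. For the lower bound, the 4 vertices {1, 2, 3, 5} are pairwise adjacent, and any tree decomposition puts a clique entirely inside one bag — forcing width ≥ 3. Hence tw(G) = 3 exactly.

3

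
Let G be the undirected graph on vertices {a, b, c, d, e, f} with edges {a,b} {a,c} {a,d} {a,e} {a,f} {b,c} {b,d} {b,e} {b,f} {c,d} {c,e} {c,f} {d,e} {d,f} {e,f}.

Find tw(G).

A width-5 tree decomposition is:
Bags: B1 = {a, b, c, d, e, f}
Tree: (single bag)
With just one bag of size 6, the width is 6 − 1 = 5, so tw(G) ≤ 5. Conversely, {a, b, c, d, e, f} is a clique of size 6, and the vertices of any clique must share a bag in every tree decomposition; so some bag has ≥ 6 vertices and tw(G) ≥ 5. The upper and lower bounds meet at 5, so that is the treewidth.

5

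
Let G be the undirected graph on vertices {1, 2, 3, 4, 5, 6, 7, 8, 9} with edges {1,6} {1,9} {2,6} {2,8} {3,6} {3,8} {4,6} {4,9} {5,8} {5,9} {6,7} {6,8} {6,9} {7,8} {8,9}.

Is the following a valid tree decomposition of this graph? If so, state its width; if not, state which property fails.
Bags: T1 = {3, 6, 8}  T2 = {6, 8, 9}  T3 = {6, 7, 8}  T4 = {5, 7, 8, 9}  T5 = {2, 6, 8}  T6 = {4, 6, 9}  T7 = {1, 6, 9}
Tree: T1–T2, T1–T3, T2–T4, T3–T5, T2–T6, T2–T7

No — bags containing vertex 7 are not connected in the tree.

A tree decomposition must satisfy three properties: every vertex lies in some bag; for every edge, both endpoints lie together in some bag; and for every vertex, the bags containing it form a connected subtree. Here bags containing vertex 7 are not connected in the tree, so the decomposition is invalid.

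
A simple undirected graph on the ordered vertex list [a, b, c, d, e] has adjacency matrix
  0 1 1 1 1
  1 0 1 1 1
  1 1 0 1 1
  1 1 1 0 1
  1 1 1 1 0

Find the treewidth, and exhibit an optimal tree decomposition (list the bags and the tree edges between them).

With just one bag of size 5, the width is 5 − 1 = 4, so tw(G) ≤ 4. On the other hand G contains the 5-clique {a, b, c, d, e}. A clique must lie in a single bag of any decomposition, so no decomposition can have width below 4. Hence tw(G) = 4 exactly.

Treewidth 4.
One such decomposition:
Bags: B1 = {a, b, c, d, e}
Tree: (single bag)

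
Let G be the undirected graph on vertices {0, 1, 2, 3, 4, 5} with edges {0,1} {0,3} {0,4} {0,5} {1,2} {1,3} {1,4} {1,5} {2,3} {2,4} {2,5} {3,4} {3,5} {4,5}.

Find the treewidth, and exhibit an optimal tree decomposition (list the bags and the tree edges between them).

Treewidth 4.
One such decomposition:
Bags: B1 = {1, 2, 3, 4, 5}  B2 = {0, 1, 3, 4, 5}
Tree: B1–B2

Each bag holds 5 vertices, so the decomposition has width 4, which upper-bounds the treewidth. Conversely, {0, 1, 3, 4, 5} is a clique of size 5, and the vertices of any clique must share a bag in every tree decomposition; so some bag has ≥ 5 vertices and tw(G) ≥ 4. Hence tw(G) = 4 exactly.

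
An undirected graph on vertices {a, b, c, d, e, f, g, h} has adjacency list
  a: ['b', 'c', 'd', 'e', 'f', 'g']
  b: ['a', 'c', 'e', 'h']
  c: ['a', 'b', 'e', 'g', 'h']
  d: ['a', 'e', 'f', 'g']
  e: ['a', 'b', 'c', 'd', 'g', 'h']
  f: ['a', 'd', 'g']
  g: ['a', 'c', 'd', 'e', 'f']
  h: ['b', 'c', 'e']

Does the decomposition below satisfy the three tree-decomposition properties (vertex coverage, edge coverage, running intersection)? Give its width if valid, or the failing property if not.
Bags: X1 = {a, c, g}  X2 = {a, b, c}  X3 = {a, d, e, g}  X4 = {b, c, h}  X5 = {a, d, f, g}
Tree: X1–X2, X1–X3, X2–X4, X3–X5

A tree decomposition must satisfy three properties: every vertex lies in some bag; for every edge, both endpoints lie together in some bag; and for every vertex, the bags containing it form a connected subtree. Here edge (e,c) lies in no bag, so the decomposition is invalid.

No — edge (e,c) lies in no bag.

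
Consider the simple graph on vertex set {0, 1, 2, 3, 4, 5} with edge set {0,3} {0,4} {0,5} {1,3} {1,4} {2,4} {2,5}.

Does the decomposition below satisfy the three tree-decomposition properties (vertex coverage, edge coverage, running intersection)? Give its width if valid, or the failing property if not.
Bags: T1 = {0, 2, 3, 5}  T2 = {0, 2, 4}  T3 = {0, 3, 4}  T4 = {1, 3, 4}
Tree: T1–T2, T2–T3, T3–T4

A tree decomposition must satisfy three properties: every vertex lies in some bag; for every edge, both endpoints lie together in some bag; and for every vertex, the bags containing it form a connected subtree. Here bags containing vertex 3 are not connected in the tree, so the decomposition is invalid.

No — bags containing vertex 3 are not connected in the tree.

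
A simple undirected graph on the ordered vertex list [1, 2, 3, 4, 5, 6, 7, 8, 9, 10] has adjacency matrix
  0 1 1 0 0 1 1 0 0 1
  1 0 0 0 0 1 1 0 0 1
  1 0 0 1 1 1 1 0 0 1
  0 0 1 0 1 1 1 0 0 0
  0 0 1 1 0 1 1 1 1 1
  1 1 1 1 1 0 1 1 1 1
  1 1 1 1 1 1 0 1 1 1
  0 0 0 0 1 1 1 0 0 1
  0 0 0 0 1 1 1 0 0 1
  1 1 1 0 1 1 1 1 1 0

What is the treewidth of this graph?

A width-4 tree decomposition is:
Bags: B1 = {3, 5, 6, 7, 10}  B2 = {3, 4, 5, 6, 7}  B3 = {1, 3, 6, 7, 10}  B4 = {1, 2, 6, 7, 10}  B5 = {5, 6, 7, 9, 10}  B6 = {5, 6, 7, 8, 10}
Tree: B1–B2, B1–B3, B3–B4, B1–B5, B5–B6
Every bag has size at most 5, so the width is 5 − 1 = 4 and tw(G) ≤ 4. Conversely, {1, 2, 6, 7, 10} is a clique of size 5, and the vertices of any clique must share a bag in every tree decomposition; so some bag has ≥ 5 vertices and tw(G) ≥ 4. Therefore the treewidth is 4.

4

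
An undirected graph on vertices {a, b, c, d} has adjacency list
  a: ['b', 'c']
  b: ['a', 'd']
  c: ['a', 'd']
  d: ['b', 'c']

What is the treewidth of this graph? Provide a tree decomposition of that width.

Treewidth 2.
One optimal decomposition is:
Bags: B1 = {a, b, d}  B2 = {a, c, d}
Tree: B1–B2

The largest bag has 3 vertices, giving width 2; this decomposition certifies tw(G) ≤ 2. For the lower bound, G contains the cycle d–b–a–c–d, so G is not a forest; only forests have treewidth ≤ 1, hence tw(G) ≥ 2. Hence tw(G) = 2 exactly.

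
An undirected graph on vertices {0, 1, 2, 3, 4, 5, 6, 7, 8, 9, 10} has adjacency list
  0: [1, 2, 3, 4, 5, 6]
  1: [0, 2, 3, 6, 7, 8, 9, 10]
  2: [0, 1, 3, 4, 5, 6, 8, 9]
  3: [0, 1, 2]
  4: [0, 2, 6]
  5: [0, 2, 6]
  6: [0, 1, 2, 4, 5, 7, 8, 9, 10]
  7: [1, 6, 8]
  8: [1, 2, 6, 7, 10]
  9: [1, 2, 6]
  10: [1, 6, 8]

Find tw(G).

A width-3 tree decomposition is:
Bags: B1 = {0, 1, 2, 6}  B2 = {1, 2, 6, 8}  B3 = {1, 6, 8, 10}  B4 = {1, 2, 6, 9}  B5 = {0, 2, 5, 6}  B6 = {0, 1, 2, 3}  B7 = {0, 2, 4, 6}  B8 = {1, 6, 7, 8}
Tree: B1–B2, B2–B3, B2–B4, B1–B5, B1–B6, B1–B7, B2–B8
The largest bag has 4 vertices, giving width 3; this decomposition certifies tw(G) ≤ 3. Conversely, {0, 1, 2, 3} is a clique of size 4, and the vertices of any clique must share a bag in every tree decomposition; so some bag has ≥ 4 vertices and tw(G) ≥ 3. Hence tw(G) = 3 exactly.

3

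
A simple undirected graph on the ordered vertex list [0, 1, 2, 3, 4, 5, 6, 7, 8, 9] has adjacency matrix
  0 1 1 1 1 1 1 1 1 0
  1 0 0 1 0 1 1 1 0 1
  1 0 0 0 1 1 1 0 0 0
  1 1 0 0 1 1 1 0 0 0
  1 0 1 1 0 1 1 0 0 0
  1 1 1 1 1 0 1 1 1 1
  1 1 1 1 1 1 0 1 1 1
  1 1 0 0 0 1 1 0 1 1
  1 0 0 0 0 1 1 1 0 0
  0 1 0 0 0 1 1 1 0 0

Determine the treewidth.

A width-4 tree decomposition is:
Bags: B1 = {0, 1, 3, 5, 6}  B2 = {0, 1, 5, 6, 7}  B3 = {0, 3, 4, 5, 6}  B4 = {0, 2, 4, 5, 6}  B5 = {0, 5, 6, 7, 8}  B6 = {1, 5, 6, 7, 9}
Tree: B1–B2, B1–B3, B3–B4, B2–B5, B2–B6
Each bag holds 5 vertices, so the decomposition has width 4, which upper-bounds the treewidth. For the lower bound, the 5 vertices {0, 5, 6, 7, 8} are pairwise adjacent, and any tree decomposition puts a clique entirely inside one bag — forcing width ≥ 4. Therefore the treewidth is 4.

4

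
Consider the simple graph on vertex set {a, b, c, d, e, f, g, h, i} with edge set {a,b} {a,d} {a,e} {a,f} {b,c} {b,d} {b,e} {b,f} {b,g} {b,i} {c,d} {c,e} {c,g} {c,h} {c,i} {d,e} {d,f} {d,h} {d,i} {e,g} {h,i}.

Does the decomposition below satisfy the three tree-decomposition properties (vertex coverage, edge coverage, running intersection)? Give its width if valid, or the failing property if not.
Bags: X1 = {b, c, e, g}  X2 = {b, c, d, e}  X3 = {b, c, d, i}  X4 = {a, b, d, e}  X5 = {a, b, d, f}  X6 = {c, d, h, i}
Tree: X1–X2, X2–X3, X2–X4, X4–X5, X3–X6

Yes; width 3.

Checking the three conditions: (i) the bags cover all of {a, b, c, d, e, f, g, h, i}; (ii) for each edge, some bag contains both endpoints; (iii) the bags containing any fixed vertex form a subtree. All hold, so the decomposition is valid with width 4 − 1 = 3.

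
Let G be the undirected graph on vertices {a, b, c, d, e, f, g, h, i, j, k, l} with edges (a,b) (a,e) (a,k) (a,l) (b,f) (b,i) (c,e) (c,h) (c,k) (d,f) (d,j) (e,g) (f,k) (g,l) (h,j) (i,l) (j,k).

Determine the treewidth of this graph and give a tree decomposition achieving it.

Every bag has size at most 4, so the width is 4 − 1 = 3 and tw(G) ≤ 3. For the lower bound: the 4 vertex sets {d,h,j}, {c}, {k}, {a,b,e,f} are disjoint, each induces a connected subgraph, and every pair is joined by at least one edge of G. Contracting each set to a single vertex therefore yields K_{4} as a minor, and since treewidth is minor-monotone, tw(G) ≥ tw(K_{4}) = 3. Therefore the treewidth is 3.

Treewidth 3.
One optimal decomposition is:
Bags: B1 = {c, d, h, j}  B2 = {c, d, j, k}  B3 = {c, d, f, k}  B4 = {c, e, f, k}  B5 = {a, e, f, k}  B6 = {a, b, e, f}  B7 = {a, b, e, g}  B8 = {a, b, g, l}  B9 = {b, g, i, l}
Tree: B1–B2, B2–B3, B3–B4, B4–B5, B5–B6, B6–B7, B7–B8, B8–B9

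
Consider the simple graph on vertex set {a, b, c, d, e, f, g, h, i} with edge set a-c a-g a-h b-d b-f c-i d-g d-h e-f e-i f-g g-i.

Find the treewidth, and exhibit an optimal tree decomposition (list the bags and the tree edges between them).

Every bag has size at most 4, so the width is 4 − 1 = 3 and tw(G) ≤ 3. For the lower bound: the 4 vertex sets {a,c,h}, {d}, {g}, {b,e,f,i} are disjoint, each induces a connected subgraph, and every pair is joined by at least one edge of G. Contracting each set to a single vertex therefore yields K_{4} as a minor, and since treewidth is minor-monotone, tw(G) ≥ tw(K_{4}) = 3. Combining the bounds, tw(G) = 3.

Treewidth 3.
Bags: B1 = {a, c, d, h}  B2 = {a, c, d, g}  B3 = {c, d, g, i}  B4 = {b, d, g, i}  B5 = {b, f, g, i}  B6 = {b, e, f, i}
Tree: B1–B2, B2–B3, B3–B4, B4–B5, B5–B6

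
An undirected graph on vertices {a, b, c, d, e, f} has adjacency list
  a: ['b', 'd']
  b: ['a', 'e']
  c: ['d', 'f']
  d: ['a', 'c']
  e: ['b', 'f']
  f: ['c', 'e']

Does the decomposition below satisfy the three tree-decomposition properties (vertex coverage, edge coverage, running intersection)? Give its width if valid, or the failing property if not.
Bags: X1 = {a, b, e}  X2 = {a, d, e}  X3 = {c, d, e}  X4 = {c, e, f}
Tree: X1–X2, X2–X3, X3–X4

Yes; width 2.

Checking the three conditions: (i) the bags cover all of {a, b, c, d, e, f}; (ii) for each edge, some bag contains both endpoints; (iii) the bags containing any fixed vertex form a subtree. All hold, so the decomposition is valid with width 3 − 1 = 2.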